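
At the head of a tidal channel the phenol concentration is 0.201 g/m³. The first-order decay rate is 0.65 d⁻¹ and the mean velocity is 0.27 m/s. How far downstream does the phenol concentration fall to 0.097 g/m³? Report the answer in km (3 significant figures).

26.1 km

From C = C₀·e^(−kt), t = ln(C₀/C)/k = ln(0.201/0.097)/0.65 = 0.7286/0.65 = 1.121 d.
Distance = v·t = 0.27 m/s × 9.685e+04 s = 2.615e+04 m = 26.15 km.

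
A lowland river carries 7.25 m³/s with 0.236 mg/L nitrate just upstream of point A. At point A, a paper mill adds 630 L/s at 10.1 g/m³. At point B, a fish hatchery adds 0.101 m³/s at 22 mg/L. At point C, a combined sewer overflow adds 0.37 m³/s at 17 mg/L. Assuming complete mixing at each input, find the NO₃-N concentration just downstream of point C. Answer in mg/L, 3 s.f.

1.99 mg/L

630 L/s = 0.63 m³/s.
After input A: C = (7.25·0.236 + 0.63·10.1) / 7.88 = 1.025 mg/L.
After input B: C = (7.88·1.025 + 0.101·22) / 7.981 = 1.29 mg/L.
After input C: C = (7.981·1.29 + 0.37·17) / 8.351 = 1.986 mg/L.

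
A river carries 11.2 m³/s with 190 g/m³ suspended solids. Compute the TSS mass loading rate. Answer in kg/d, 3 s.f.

Mass flux = Q·C = 11.2 m³/s × 190 g/m³ = 2128 g/s.
= 2128 g/s × 86.4 = 1.839e+05 kg/d.

184000 kg/d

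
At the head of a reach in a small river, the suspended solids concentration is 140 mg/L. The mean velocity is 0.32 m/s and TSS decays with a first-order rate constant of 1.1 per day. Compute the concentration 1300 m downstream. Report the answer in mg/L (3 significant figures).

133 mg/L

Travel time t = 1300 m / 0.32 m/s = 1300/0.32 = 4062 s = 0.04702 d.
First-order decay: C = 140·exp(−1.1·0.04702) = 140·0.9496 = 132.9 mg/L.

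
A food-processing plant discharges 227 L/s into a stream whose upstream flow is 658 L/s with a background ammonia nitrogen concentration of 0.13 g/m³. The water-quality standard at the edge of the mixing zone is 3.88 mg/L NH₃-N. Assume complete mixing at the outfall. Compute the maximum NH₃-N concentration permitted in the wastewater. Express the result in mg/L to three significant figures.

14.8 mg/L

227 L/s = 0.227 m³/s.
658 L/s = 0.658 m³/s.
Mass balance: 3.88·0.885 = 0.227·Cₑ + 0.658·0.13.
Cₑ = (3.434 − 0.08554) / 0.227 = 14.75 mg/L.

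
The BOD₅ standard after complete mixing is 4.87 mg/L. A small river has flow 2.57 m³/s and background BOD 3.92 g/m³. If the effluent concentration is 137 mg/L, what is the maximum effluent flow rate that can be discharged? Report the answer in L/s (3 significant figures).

18.5 L/s

Mass balance at complete mixing: C_std·(Q_w + Q_r) = Q_w·C_e + Q_r·C_b.
Rearranging, Q_w = Q_r·(C_std − C_b)/(C_e − C_std) = 2.57·(4.87 − 3.92) / (137 − 4.87) = 0.01848 m³/s.
= 18.48 L/s.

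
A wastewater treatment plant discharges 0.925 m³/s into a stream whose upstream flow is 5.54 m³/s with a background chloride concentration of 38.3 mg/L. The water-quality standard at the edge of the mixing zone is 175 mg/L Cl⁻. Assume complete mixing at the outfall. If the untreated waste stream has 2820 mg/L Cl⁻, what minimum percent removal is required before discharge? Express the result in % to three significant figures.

64.8 %

Mass balance: 175·6.465 = 0.925·Cₑ + 5.54·38.3.
Cₑ = (1131 − 212.2) / 0.925 = 993.7 mg/L.
Required removal = 1 − 993.7/2820 = 64.76 %.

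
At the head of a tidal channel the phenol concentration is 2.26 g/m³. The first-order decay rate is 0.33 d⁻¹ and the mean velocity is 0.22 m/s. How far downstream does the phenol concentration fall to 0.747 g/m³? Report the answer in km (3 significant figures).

From C = C₀·e^(−kt), t = ln(C₀/C)/k = ln(2.26/0.747)/0.33 = 1.107/0.33 = 3.355 d.
Distance = v·t = 0.22 m/s × 2.898e+05 s = 6.377e+04 m = 63.77 km.

63.8 km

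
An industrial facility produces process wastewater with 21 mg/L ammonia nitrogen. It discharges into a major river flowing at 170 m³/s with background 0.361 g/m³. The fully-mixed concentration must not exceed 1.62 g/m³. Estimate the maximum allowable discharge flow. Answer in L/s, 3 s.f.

Mass balance at complete mixing: C_std·(Q_w + Q_r) = Q_w·C_e + Q_r·C_b.
Rearranging, Q_w = Q_r·(C_std − C_b)/(C_e − C_std) = 170·(1.62 − 0.361) / (21 − 1.62) = 11.04 m³/s.
= 1.104e+04 L/s.

11000 L/s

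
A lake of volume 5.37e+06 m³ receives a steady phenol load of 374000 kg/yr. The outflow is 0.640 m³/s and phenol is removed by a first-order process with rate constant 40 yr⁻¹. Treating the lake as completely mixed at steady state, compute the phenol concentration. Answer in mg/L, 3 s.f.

Outflow Q = 0.640 m³/s × 3.156e+07 s/yr = 2.02e+07 m³/yr.
Steady-state CSTR mass balance: W = Q·C + k·V·C, so C = W/(Q + kV).
Q + kV = 2.02e+07 + 40·5.37e+06 = 2.35e+08 m³/yr.
C = 374000/2.35e+08 = 0.001592 kg/m³ = 1.592 mg/L.

1.59 mg/L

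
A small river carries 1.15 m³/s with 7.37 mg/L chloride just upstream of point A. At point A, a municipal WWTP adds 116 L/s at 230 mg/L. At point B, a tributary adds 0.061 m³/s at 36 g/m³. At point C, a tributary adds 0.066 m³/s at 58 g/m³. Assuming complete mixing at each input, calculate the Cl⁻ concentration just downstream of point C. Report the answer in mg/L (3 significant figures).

116 L/s = 0.116 m³/s.
After input A: C = (1.15·7.37 + 0.116·230) / 1.266 = 27.77 mg/L.
After input B: C = (1.266·27.77 + 0.061·36) / 1.327 = 28.15 mg/L.
After input C: C = (1.327·28.15 + 0.066·58) / 1.393 = 29.56 mg/L.

29.6 mg/L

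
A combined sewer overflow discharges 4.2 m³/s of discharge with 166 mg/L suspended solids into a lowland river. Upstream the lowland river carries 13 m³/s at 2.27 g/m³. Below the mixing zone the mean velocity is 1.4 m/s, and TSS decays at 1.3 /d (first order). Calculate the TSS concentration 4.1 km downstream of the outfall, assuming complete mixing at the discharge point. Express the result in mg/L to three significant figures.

40.4 mg/L

After complete mixing, C₀ = (4.2·166 + 13·2.27) / 17.2 = 42.25 mg/L.
Travel time t = 4100 m / 1.4 m/s = 2929 s = 0.0339 d.
C = 42.25·exp(−1.3·0.0339) = 42.25·0.9569 = 40.43 mg/L.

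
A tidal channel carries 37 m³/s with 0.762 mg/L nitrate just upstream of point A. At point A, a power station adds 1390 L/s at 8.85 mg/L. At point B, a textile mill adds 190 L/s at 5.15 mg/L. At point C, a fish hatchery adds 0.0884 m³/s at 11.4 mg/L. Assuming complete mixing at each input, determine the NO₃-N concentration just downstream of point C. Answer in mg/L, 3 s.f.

1390 L/s = 1.39 m³/s.
After input A: C = (37·0.762 + 1.39·8.85) / 38.39 = 1.055 mg/L.
190 L/s = 0.19 m³/s.
After input B: C = (38.39·1.055 + 0.19·5.15) / 38.58 = 1.075 mg/L.
After input C: C = (38.58·1.075 + 0.0884·11.4) / 38.67 = 1.099 mg/L.

1.10 mg/L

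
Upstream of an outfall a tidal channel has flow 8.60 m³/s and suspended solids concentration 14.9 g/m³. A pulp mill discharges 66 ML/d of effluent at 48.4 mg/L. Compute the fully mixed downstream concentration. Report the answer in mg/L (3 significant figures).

66 ML/d = 0.7639 m³/s.
By mass balance at complete mixing, C = (0.7639·48.4 + 8.6·14.9) / (0.7639 + 8.6) = 165.1/9.364 = 17.63 mg/L.

17.6 mg/L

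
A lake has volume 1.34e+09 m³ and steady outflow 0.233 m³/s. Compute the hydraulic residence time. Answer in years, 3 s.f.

Q = 0.233 m³/s × 3.156e+07 s/yr = 7.353e+06 m³/yr.
Hydraulic residence time τ = V/Q = 1.34e+09/7.353e+06 = 182.2 yr.

182 yr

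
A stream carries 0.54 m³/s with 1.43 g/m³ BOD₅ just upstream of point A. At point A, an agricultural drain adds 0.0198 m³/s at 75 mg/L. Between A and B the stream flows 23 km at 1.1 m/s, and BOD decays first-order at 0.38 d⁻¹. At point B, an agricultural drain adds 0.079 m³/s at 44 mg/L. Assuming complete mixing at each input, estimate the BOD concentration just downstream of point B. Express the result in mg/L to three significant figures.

8.66 mg/L

After input A: C = (0.54·1.43 + 0.0198·75) / 0.5598 = 4.032 mg/L.
Over the 23 km reach to input B (t = 2.091e+04 s = 0.242 d), decay gives C = 4.032·exp(−0.38·0.242) = 3.678 mg/L.
After input B: C = (0.5598·3.678 + 0.079·44) / 0.6388 = 8.665 mg/L.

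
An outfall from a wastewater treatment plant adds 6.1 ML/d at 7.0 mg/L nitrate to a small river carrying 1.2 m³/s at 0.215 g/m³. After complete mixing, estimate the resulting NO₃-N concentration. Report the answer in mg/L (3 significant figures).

0.592 mg/L

6.1 ML/d = 0.0706 m³/s.
Flow-weighted mixing gives C = (0.0706·7 + 1.2·0.215) / (0.0706 + 1.2) = 0.7522/1.271 = 0.592 mg/L.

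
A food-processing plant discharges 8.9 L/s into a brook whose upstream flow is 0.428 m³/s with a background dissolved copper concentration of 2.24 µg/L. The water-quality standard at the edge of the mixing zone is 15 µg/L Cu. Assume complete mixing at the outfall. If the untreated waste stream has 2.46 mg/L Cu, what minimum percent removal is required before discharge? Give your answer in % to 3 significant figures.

74.4 %

8.9 L/s = 0.0089 m³/s.
2.24 µg/L = 0.00224 mg/L.
15 µg/L = 0.015 mg/L.
Mass balance: 0.015·0.4369 = 0.0089·Cₑ + 0.428·0.00224.
Cₑ = (0.006554 − 0.0009587) / 0.0089 = 0.6286 mg/L.
Required removal = 1 − 0.6286/2.46 = 74.45 %.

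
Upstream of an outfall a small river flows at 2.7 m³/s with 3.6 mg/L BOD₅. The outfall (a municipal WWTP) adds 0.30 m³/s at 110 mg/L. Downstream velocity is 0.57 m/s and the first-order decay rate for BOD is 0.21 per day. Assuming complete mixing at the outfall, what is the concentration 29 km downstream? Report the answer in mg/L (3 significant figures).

After complete mixing, C₀ = (0.3·110 + 2.7·3.6) / 3 = 14.24 mg/L.
Travel time t = 2.9e+04 m / 0.57 m/s = 5.088e+04 s = 0.5889 d.
C = 14.24·exp(−0.21·0.5889) = 14.24·0.8837 = 12.58 mg/L.

12.6 mg/L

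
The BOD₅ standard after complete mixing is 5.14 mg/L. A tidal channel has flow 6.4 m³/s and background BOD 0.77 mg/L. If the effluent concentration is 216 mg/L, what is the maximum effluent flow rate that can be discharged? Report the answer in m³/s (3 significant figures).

Mass balance at complete mixing: C_std·(Q_w + Q_r) = Q_w·C_e + Q_r·C_b.
Rearranging, Q_w = Q_r·(C_std − C_b)/(C_e − C_std) = 6.4·(5.14 − 0.77) / (216 − 5.14) = 0.1326 m³/s.

0.133 m³/s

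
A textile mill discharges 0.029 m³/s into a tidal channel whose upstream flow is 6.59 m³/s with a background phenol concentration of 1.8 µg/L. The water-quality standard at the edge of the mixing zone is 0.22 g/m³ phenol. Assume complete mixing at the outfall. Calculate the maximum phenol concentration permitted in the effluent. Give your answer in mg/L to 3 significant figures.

1.8 µg/L = 0.0018 mg/L.
Mass balance: 0.22·6.619 = 0.029·Cₑ + 6.59·0.0018.
Cₑ = (1.456 − 0.01186) / 0.029 = 49.8 mg/L.

49.8 mg/L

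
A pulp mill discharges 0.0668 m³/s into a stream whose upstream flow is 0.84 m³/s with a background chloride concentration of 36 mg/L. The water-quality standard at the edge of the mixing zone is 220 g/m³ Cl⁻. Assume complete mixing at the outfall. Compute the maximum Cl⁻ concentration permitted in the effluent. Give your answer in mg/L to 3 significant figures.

Mass balance: 220·0.9068 = 0.0668·Cₑ + 0.84·36.
Cₑ = (199.5 − 30.24) / 0.0668 = 2534 mg/L.

2530 mg/L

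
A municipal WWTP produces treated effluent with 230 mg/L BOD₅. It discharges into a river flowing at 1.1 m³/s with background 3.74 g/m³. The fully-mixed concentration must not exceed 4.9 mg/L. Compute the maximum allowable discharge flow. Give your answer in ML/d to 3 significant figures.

0.490 ML/d

Mass balance at complete mixing: C_std·(Q_w + Q_r) = Q_w·C_e + Q_r·C_b.
Rearranging, Q_w = Q_r·(C_std − C_b)/(C_e − C_std) = 1.1·(4.9 − 3.74) / (230 − 4.9) = 0.005669 m³/s.
= 0.4898 ML/d.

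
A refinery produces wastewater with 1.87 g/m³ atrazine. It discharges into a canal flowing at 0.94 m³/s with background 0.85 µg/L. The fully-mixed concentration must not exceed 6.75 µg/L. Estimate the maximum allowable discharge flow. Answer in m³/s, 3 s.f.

0.85 µg/L = 0.00085 mg/L.
6.75 µg/L = 0.00675 mg/L.
Mass balance at complete mixing: C_std·(Q_w + Q_r) = Q_w·C_e + Q_r·C_b.
Rearranging, Q_w = Q_r·(C_std − C_b)/(C_e − C_std) = 0.94·(0.00675 − 0.00085) / (1.87 − 0.00675) = 0.002977 m³/s.

0.00298 m³/s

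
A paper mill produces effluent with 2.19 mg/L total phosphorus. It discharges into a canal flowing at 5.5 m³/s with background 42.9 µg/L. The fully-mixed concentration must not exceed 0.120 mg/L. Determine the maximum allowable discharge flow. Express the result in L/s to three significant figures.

42.9 µg/L = 0.0429 mg/L.
Mass balance at complete mixing: C_std·(Q_w + Q_r) = Q_w·C_e + Q_r·C_b.
Rearranging, Q_w = Q_r·(C_std − C_b)/(C_e − C_std) = 5.5·(0.12 − 0.0429) / (2.19 − 0.12) = 0.2049 m³/s.
= 204.9 L/s.

205 L/s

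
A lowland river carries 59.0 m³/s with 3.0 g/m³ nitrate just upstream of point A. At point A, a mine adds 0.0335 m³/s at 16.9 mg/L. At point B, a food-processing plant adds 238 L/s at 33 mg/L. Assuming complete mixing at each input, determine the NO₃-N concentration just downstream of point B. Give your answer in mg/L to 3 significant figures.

After input A: C = (59·3 + 0.0335·16.9) / 59.03 = 3.008 mg/L.
238 L/s = 0.238 m³/s.
After input B: C = (59.03·3.008 + 0.238·33) / 59.27 = 3.128 mg/L.

3.13 mg/L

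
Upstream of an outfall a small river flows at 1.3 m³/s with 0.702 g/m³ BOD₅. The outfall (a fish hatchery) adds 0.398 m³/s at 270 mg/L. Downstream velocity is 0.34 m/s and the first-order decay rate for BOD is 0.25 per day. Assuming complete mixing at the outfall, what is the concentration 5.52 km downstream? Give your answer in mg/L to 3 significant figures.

After complete mixing, C₀ = (0.398·270 + 1.3·0.702) / 1.698 = 63.82 mg/L.
Travel time t = 5520 m / 0.34 m/s = 1.624e+04 s = 0.1879 d.
C = 63.82·exp(−0.25·0.1879) = 63.82·0.9541 = 60.89 mg/L.

60.9 mg/L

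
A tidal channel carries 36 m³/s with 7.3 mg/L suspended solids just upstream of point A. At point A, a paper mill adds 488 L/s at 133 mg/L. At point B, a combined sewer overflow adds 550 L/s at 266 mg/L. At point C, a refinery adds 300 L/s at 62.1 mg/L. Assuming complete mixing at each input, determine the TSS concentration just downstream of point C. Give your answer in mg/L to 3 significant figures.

488 L/s = 0.488 m³/s.
After input A: C = (36·7.3 + 0.488·133) / 36.49 = 8.981 mg/L.
550 L/s = 0.55 m³/s.
After input B: C = (36.49·8.981 + 0.55·266) / 37.04 = 12.8 mg/L.
300 L/s = 0.3 m³/s.
After input C: C = (37.04·12.8 + 0.3·62.1) / 37.34 = 13.19 mg/L.

13.2 mg/L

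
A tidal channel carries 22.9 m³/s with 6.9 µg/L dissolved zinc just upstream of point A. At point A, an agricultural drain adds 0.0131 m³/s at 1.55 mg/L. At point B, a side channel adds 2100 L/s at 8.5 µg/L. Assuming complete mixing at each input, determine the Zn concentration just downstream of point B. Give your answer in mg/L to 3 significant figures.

0.00784 mg/L

6.9 µg/L = 0.0069 mg/L.
After input A: C = (22.9·0.0069 + 0.0131·1.55) / 22.91 = 0.007782 mg/L.
2100 L/s = 2.1 m³/s.
8.5 µg/L = 0.0085 mg/L.
After input B: C = (22.91·0.007782 + 2.1·0.0085) / 25.01 = 0.007842 mg/L.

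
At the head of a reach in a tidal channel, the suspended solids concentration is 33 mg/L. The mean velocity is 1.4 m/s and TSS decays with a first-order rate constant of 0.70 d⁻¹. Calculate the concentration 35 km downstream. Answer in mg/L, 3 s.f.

26.9 mg/L

Travel time t = 35 km / 1.4 m/s = 3.5e+04/1.4 = 2.5e+04 s = 0.2894 d.
First-order decay: C = 33·exp(−0.70·0.2894) = 33·0.8166 = 26.95 mg/L.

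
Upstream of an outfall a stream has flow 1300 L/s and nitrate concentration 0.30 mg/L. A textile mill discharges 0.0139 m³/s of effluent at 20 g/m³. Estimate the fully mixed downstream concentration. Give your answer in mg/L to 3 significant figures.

1300 L/s = 1.3 m³/s.
Flow-weighted mixing gives C = (0.0139·20 + 1.3·0.3) / (0.0139 + 1.3) = 0.668/1.314 = 0.5084 mg/L.

0.508 mg/L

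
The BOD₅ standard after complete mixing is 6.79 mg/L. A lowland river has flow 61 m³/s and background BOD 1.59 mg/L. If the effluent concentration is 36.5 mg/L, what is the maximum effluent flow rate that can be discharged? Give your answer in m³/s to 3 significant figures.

Mass balance at complete mixing: C_std·(Q_w + Q_r) = Q_w·C_e + Q_r·C_b.
Rearranging, Q_w = Q_r·(C_std − C_b)/(C_e − C_std) = 61·(6.79 − 1.59) / (36.5 − 6.79) = 10.68 m³/s.

10.7 m³/s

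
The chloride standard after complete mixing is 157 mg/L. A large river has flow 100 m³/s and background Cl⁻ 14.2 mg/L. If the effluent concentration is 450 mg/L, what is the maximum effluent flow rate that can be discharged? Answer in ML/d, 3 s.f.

4210 ML/d

Mass balance at complete mixing: C_std·(Q_w + Q_r) = Q_w·C_e + Q_r·C_b.
Rearranging, Q_w = Q_r·(C_std − C_b)/(C_e − C_std) = 100·(157 − 14.2) / (450 − 157) = 48.74 m³/s.
= 4211 ML/d.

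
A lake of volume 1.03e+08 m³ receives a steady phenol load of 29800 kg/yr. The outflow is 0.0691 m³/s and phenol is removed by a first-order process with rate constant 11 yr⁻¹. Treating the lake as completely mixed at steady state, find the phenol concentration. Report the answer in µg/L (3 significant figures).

Outflow Q = 0.0691 m³/s × 3.156e+07 s/yr = 2.181e+06 m³/yr.
Steady-state CSTR mass balance: W = Q·C + k·V·C, so C = W/(Q + kV).
Q + kV = 2.181e+06 + 11·1.03e+08 = 1.135e+09 m³/yr.
C = 29800/1.135e+09 = 2.625e-05 kg/m³ = 0.02625 mg/L = 26.25 µg/L.

26.3 µg/L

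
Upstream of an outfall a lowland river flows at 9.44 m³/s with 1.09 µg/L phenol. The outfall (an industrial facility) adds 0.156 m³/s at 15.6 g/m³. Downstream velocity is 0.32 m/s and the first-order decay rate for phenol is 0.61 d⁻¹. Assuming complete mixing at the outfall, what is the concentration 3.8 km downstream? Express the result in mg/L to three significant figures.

1.09 µg/L = 0.00109 mg/L.
After complete mixing, C₀ = (0.156·15.6 + 9.44·0.00109) / 9.596 = 0.2547 mg/L.
Travel time t = 3800 m / 0.32 m/s = 1.188e+04 s = 0.1374 d.
C = 0.2547·exp(−0.61·0.1374) = 0.2547·0.9196 = 0.2342 mg/L.

0.234 mg/L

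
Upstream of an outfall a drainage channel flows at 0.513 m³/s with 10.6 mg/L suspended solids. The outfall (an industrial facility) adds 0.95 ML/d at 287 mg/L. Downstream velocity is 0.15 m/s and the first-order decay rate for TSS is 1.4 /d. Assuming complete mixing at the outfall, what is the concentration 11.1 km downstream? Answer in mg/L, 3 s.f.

4.94 mg/L

0.95 ML/d = 0.011 m³/s.
After complete mixing, C₀ = (0.011·287 + 0.513·10.6) / 0.524 = 16.4 mg/L.
Travel time t = 1.11e+04 m / 0.15 m/s = 7.4e+04 s = 0.8565 d.
C = 16.4·exp(−1.4·0.8565) = 16.4·0.3015 = 4.944 mg/L.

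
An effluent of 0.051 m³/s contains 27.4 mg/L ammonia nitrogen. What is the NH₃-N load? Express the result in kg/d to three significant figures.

Mass flux = Q·C = 0.051 m³/s × 27.4 g/m³ = 1.397 g/s.
= 1.397 g/s × 86.4 = 120.7 kg/d.

121 kg/d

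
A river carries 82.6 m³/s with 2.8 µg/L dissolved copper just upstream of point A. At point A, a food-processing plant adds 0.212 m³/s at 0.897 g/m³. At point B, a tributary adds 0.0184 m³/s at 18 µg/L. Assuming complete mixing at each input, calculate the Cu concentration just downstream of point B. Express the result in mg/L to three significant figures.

2.8 µg/L = 0.0028 mg/L.
After input A: C = (82.6·0.0028 + 0.212·0.897) / 82.81 = 0.005089 mg/L.
18 µg/L = 0.018 mg/L.
After input B: C = (82.81·0.005089 + 0.0184·0.018) / 82.83 = 0.005092 mg/L.

0.00509 mg/L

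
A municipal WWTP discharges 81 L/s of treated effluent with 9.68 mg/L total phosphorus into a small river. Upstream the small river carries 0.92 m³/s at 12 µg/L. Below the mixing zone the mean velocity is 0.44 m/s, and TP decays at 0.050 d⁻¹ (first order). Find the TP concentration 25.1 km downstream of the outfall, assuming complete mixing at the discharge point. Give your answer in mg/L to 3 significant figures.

81 L/s = 0.081 m³/s.
12 µg/L = 0.012 mg/L.
After complete mixing, C₀ = (0.081·9.68 + 0.92·0.012) / 1.001 = 0.7943 mg/L.
Travel time t = 2.51e+04 m / 0.44 m/s = 5.705e+04 s = 0.6602 d.
C = 0.7943·exp(−0.050·0.6602) = 0.7943·0.9675 = 0.7685 mg/L.

0.769 mg/L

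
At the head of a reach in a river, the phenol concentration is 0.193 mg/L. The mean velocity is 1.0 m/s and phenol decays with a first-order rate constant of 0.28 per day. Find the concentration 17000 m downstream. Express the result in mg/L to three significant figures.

0.183 mg/L

Travel time t = 17000 m / 1.0 m/s = 1.7e+04/1.0 = 1.7e+04 s = 0.1968 d.
First-order decay: C = 0.193·exp(−0.28·0.1968) = 0.193·0.9464 = 0.1827 mg/L.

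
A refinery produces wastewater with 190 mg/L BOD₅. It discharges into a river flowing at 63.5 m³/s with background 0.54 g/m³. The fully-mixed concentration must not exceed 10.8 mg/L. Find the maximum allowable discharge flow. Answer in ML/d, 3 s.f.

Mass balance at complete mixing: C_std·(Q_w + Q_r) = Q_w·C_e + Q_r·C_b.
Rearranging, Q_w = Q_r·(C_std − C_b)/(C_e − C_std) = 63.5·(10.8 − 0.54) / (190 − 10.8) = 3.636 m³/s.
= 314.1 ML/d.

314 ML/d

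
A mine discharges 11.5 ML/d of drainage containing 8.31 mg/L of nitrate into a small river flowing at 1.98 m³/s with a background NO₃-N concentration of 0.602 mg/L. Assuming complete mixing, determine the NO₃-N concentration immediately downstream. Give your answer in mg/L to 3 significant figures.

11.5 ML/d = 0.1331 m³/s.
Flow-weighted mixing gives C = (0.1331·8.31 + 1.98·0.602) / (0.1331 + 1.98) = 2.298/2.113 = 1.088 mg/L.

1.09 mg/L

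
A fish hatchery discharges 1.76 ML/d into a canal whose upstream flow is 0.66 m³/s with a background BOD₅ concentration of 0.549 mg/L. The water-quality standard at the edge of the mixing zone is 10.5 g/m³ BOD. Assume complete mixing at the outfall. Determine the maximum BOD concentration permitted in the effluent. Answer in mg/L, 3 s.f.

333 mg/L

1.76 ML/d = 0.02037 m³/s.
Mass balance: 10.5·0.6804 = 0.02037·Cₑ + 0.66·0.549.
Cₑ = (7.144 − 0.3623) / 0.02037 = 332.9 mg/L.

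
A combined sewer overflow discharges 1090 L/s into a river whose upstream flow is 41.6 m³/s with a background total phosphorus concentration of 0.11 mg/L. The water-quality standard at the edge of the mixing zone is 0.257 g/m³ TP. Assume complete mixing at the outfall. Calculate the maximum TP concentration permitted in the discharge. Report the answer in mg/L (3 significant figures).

5.87 mg/L

1090 L/s = 1.09 m³/s.
Mass balance: 0.257·42.69 = 1.09·Cₑ + 41.6·0.11.
Cₑ = (10.97 − 4.576) / 1.09 = 5.867 mg/L.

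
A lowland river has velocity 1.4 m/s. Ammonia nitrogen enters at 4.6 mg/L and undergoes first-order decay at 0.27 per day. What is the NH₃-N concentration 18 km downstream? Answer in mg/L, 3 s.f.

Travel time t = 18 km / 1.4 m/s = 1.8e+04/1.4 = 1.286e+04 s = 0.1488 d.
First-order decay: C = 4.6·exp(−0.27·0.1488) = 4.6·0.9606 = 4.419 mg/L.

4.42 mg/L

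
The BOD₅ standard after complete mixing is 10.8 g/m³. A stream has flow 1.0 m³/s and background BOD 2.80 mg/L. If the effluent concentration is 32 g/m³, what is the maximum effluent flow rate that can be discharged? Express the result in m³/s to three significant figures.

0.377 m³/s

Mass balance at complete mixing: C_std·(Q_w + Q_r) = Q_w·C_e + Q_r·C_b.
Rearranging, Q_w = Q_r·(C_std − C_b)/(C_e − C_std) = 1.0·(10.8 − 2.8) / (32 − 10.8) = 0.3774 m³/s.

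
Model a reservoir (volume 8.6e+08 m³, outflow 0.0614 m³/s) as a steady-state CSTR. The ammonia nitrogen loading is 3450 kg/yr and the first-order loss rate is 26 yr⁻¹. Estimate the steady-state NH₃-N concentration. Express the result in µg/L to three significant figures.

0.154 µg/L

Outflow Q = 0.0614 m³/s × 3.156e+07 s/yr = 1.938e+06 m³/yr.
Steady-state CSTR mass balance: W = Q·C + k·V·C, so C = W/(Q + kV).
Q + kV = 1.938e+06 + 26·8.6e+08 = 2.236e+10 m³/yr.
C = 3450/2.236e+10 = 1.543e-07 kg/m³ = 0.0001543 mg/L = 0.1543 µg/L.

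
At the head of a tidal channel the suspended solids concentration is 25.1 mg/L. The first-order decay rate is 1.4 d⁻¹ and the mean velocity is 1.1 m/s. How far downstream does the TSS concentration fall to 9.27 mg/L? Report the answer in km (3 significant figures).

67.6 km

From C = C₀·e^(−kt), t = ln(C₀/C)/k = ln(25.1/9.27)/1.4 = 0.9961/1.4 = 0.7115 d.
Distance = v·t = 1.1 m/s × 6.147e+04 s = 6.762e+04 m = 67.62 km.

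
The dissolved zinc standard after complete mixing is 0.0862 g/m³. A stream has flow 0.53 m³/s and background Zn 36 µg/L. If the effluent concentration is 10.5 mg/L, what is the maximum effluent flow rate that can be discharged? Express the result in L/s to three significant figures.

2.55 L/s

36 µg/L = 0.036 mg/L.
Mass balance at complete mixing: C_std·(Q_w + Q_r) = Q_w·C_e + Q_r·C_b.
Rearranging, Q_w = Q_r·(C_std − C_b)/(C_e − C_std) = 0.53·(0.0862 − 0.036) / (10.5 − 0.0862) = 0.002555 m³/s.
= 2.555 L/s.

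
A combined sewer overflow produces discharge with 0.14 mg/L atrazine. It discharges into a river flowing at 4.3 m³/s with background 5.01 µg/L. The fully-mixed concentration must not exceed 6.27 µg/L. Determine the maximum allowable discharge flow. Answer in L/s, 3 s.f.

5.01 µg/L = 0.00501 mg/L.
6.27 µg/L = 0.00627 mg/L.
Mass balance at complete mixing: C_std·(Q_w + Q_r) = Q_w·C_e + Q_r·C_b.
Rearranging, Q_w = Q_r·(C_std − C_b)/(C_e − C_std) = 4.3·(0.00627 − 0.00501) / (0.14 − 0.00627) = 0.04051 m³/s.
= 40.51 L/s.

40.5 L/s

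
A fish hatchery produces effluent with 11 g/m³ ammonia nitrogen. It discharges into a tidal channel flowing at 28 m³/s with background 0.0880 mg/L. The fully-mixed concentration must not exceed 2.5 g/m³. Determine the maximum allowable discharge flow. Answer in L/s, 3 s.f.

7950 L/s

Mass balance at complete mixing: C_std·(Q_w + Q_r) = Q_w·C_e + Q_r·C_b.
Rearranging, Q_w = Q_r·(C_std − C_b)/(C_e − C_std) = 28·(2.5 − 0.088) / (11 − 2.5) = 7.945 m³/s.
= 7945 L/s.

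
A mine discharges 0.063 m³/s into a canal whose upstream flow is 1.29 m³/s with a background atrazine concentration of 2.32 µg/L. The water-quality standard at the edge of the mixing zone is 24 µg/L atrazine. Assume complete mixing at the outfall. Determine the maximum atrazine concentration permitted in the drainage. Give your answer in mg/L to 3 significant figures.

2.32 µg/L = 0.00232 mg/L.
24 µg/L = 0.024 mg/L.
Mass balance: 0.024·1.353 = 0.063·Cₑ + 1.29·0.00232.
Cₑ = (0.03247 − 0.002993) / 0.063 = 0.4679 mg/L.

0.468 mg/L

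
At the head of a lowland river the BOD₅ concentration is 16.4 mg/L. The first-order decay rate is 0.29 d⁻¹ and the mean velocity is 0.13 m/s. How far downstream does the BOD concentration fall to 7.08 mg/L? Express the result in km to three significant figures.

From C = C₀·e^(−kt), t = ln(C₀/C)/k = ln(16.4/7.08)/0.29 = 0.84/0.29 = 2.897 d.
Distance = v·t = 0.13 m/s × 2.503e+05 s = 3.253e+04 m = 32.53 km.

32.5 km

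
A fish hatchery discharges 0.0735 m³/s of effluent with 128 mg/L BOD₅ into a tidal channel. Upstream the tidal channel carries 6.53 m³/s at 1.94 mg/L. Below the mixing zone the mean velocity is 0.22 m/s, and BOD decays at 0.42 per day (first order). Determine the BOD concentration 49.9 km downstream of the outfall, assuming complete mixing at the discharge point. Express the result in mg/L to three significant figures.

After complete mixing, C₀ = (0.0735·128 + 6.53·1.94) / 6.604 = 3.343 mg/L.
Travel time t = 4.99e+04 m / 0.22 m/s = 2.268e+05 s = 2.625 d.
C = 3.343·exp(−0.42·2.625) = 3.343·0.332 = 1.11 mg/L.

1.11 mg/L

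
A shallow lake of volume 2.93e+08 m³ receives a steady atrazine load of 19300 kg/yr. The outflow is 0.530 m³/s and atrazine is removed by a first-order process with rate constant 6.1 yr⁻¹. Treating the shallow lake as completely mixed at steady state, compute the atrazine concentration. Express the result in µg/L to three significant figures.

Outflow Q = 0.530 m³/s × 3.156e+07 s/yr = 1.673e+07 m³/yr.
Steady-state CSTR mass balance: W = Q·C + k·V·C, so C = W/(Q + kV).
Q + kV = 1.673e+07 + 6.1·2.93e+08 = 1.804e+09 m³/yr.
C = 19300/1.804e+09 = 1.07e-05 kg/m³ = 0.0107 mg/L = 10.7 µg/L.

10.7 µg/L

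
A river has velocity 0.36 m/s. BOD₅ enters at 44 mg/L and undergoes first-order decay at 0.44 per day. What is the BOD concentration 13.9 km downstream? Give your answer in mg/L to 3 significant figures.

Travel time t = 13.9 km / 0.36 m/s = 1.39e+04/0.36 = 3.861e+04 s = 0.4469 d.
First-order decay: C = 44·exp(−0.44·0.4469) = 44·0.8215 = 36.15 mg/L.

36.1 mg/L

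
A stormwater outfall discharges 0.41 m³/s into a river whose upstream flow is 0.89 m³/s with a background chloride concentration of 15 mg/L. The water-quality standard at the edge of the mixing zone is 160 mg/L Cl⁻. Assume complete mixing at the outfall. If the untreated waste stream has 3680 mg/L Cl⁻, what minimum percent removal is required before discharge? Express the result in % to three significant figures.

87.1 %

Mass balance: 160·1.3 = 0.41·Cₑ + 0.89·15.
Cₑ = (208 − 13.35) / 0.41 = 474.8 mg/L.
Required removal = 1 − 474.8/3680 = 87.1 %.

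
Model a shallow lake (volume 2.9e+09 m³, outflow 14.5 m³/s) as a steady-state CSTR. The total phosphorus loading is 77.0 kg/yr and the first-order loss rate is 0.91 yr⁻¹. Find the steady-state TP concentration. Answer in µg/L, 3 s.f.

0.0249 µg/L

Outflow Q = 14.5 m³/s × 3.156e+07 s/yr = 4.576e+08 m³/yr.
Steady-state CSTR mass balance: W = Q·C + k·V·C, so C = W/(Q + kV).
Q + kV = 4.576e+08 + 0.91·2.9e+09 = 3.097e+09 m³/yr.
C = 77.0/3.097e+09 = 2.487e-08 kg/m³ = 2.487e-05 mg/L = 0.02487 µg/L.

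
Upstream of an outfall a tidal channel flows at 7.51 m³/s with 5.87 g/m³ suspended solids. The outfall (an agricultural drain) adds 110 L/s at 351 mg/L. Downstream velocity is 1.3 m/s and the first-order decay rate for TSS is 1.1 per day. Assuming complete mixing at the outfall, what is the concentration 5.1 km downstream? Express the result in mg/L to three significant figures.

110 L/s = 0.11 m³/s.
After complete mixing, C₀ = (0.11·351 + 7.51·5.87) / 7.62 = 10.85 mg/L.
Travel time t = 5100 m / 1.3 m/s = 3923 s = 0.04541 d.
C = 10.85·exp(−1.1·0.04541) = 10.85·0.9513 = 10.32 mg/L.

10.3 mg/L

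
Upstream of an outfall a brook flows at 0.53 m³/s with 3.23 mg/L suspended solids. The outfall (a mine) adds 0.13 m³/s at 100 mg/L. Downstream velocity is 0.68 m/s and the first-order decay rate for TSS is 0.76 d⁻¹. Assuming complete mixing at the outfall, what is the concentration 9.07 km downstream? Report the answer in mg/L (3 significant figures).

After complete mixing, C₀ = (0.13·100 + 0.53·3.23) / 0.66 = 22.29 mg/L.
Travel time t = 9070 m / 0.68 m/s = 1.334e+04 s = 0.1544 d.
C = 22.29·exp(−0.76·0.1544) = 22.29·0.8893 = 19.82 mg/L.

19.8 mg/L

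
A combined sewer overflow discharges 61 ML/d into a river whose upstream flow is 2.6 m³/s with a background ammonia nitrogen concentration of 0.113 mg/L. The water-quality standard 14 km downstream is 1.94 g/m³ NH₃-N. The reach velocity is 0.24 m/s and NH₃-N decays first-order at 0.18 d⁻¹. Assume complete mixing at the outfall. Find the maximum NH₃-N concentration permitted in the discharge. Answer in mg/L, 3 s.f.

61 ML/d = 0.706 m³/s.
Travel time to the compliance point: t = 1.4e+04/0.24 = 5.833e+04 s = 0.6752 d; decay factor exp(−0.18·0.6752) = 0.8856.
So the concentration just after mixing may be at most 1.94/0.8856 = 2.191 mg/L.
Mass balance: 2.191·3.306 = 0.706·Cₑ + 2.6·0.113.
Cₑ = (7.242 − 0.2938) / 0.706 = 9.842 mg/L.

9.84 mg/L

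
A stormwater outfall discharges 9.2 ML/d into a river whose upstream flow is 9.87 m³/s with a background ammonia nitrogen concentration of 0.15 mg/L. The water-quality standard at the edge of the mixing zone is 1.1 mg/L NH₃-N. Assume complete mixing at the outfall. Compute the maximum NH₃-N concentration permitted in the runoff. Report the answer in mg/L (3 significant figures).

9.2 ML/d = 0.1065 m³/s.
Mass balance: 1.1·9.976 = 0.1065·Cₑ + 9.87·0.15.
Cₑ = (10.97 − 1.48) / 0.1065 = 89.16 mg/L.

89.2 mg/L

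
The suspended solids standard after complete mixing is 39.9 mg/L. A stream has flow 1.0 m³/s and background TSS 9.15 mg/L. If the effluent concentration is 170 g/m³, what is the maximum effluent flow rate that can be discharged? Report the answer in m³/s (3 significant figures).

0.236 m³/s

Mass balance at complete mixing: C_std·(Q_w + Q_r) = Q_w·C_e + Q_r·C_b.
Rearranging, Q_w = Q_r·(C_std − C_b)/(C_e − C_std) = 1.0·(39.9 − 9.15) / (170 − 39.9) = 0.2364 m³/s.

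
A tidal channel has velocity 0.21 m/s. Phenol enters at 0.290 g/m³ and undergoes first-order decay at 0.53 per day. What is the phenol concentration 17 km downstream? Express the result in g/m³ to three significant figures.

0.176 g/m³

Travel time t = 17 km / 0.21 m/s = 1.7e+04/0.21 = 8.095e+04 s = 0.9369 d.
First-order decay: C = 0.290·exp(−0.53·0.9369) = 0.290·0.6086 = 0.1765 g/m³.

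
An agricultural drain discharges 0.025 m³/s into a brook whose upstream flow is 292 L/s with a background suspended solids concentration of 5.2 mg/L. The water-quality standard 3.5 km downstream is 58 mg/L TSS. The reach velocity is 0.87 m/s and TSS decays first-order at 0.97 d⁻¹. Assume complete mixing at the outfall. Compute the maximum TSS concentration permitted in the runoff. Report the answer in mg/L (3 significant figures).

709 mg/L

292 L/s = 0.292 m³/s.
Travel time to the compliance point: t = 3500/0.87 = 4023 s = 0.04656 d; decay factor exp(−0.97·0.04656) = 0.9558.
So the concentration just after mixing may be at most 58/0.9558 = 60.68 mg/L.
Mass balance: 60.68·0.317 = 0.025·Cₑ + 0.292·5.2.
Cₑ = (19.24 − 1.518) / 0.025 = 708.7 mg/L.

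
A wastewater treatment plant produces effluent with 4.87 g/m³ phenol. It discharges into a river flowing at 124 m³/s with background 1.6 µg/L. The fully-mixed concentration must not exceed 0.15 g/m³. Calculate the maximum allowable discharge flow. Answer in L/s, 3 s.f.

1.6 µg/L = 0.0016 mg/L.
Mass balance at complete mixing: C_std·(Q_w + Q_r) = Q_w·C_e + Q_r·C_b.
Rearranging, Q_w = Q_r·(C_std − C_b)/(C_e − C_std) = 124·(0.15 − 0.0016) / (4.87 − 0.15) = 3.899 m³/s.
= 3899 L/s.

3900 L/s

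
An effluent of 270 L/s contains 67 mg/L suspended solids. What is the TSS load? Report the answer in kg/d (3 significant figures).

270 L/s = 0.27 m³/s.
Mass flux = Q·C = 0.27 m³/s × 67 g/m³ = 18.09 g/s.
= 18.09 g/s × 86.4 = 1563 kg/d.

1560 kg/d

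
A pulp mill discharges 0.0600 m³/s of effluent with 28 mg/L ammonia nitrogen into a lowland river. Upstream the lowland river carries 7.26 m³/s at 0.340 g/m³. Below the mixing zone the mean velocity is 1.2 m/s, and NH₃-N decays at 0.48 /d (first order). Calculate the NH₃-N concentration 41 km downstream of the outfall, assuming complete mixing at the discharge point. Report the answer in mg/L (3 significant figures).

After complete mixing, C₀ = (0.06·28 + 7.26·0.34) / 7.32 = 0.5667 mg/L.
Travel time t = 4.1e+04 m / 1.2 m/s = 3.417e+04 s = 0.3954 d.
C = 0.5667·exp(−0.48·0.3954) = 0.5667·0.8271 = 0.4687 mg/L.

0.469 mg/L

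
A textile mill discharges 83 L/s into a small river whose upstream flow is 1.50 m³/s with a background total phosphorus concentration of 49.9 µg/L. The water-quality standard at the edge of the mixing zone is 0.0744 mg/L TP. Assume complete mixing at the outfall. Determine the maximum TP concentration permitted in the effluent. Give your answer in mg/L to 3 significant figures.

83 L/s = 0.083 m³/s.
49.9 µg/L = 0.0499 mg/L.
Mass balance: 0.0744·1.583 = 0.083·Cₑ + 1.5·0.0499.
Cₑ = (0.1178 − 0.07485) / 0.083 = 0.5172 mg/L.

0.517 mg/L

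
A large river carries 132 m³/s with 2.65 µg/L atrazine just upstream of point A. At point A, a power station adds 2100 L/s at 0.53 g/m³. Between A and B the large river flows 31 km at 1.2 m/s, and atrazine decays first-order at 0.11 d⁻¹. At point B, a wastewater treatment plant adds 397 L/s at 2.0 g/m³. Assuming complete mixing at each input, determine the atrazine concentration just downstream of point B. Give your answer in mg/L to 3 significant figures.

0.0164 mg/L

2.65 µg/L = 0.00265 mg/L.
2100 L/s = 2.1 m³/s.
After input A: C = (132·0.00265 + 2.1·0.53) / 134.1 = 0.01091 mg/L.
Over the 31 km reach to input B (t = 2.583e+04 s = 0.299 d), decay gives C = 0.01091·exp(−0.11·0.299) = 0.01056 mg/L.
397 L/s = 0.397 m³/s.
After input B: C = (134.1·0.01056 + 0.397·2) / 134.5 = 0.01643 mg/L.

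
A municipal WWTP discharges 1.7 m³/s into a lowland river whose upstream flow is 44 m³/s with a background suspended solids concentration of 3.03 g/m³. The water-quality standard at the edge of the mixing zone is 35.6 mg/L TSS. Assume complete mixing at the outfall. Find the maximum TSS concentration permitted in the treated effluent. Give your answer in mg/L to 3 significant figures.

879 mg/L

Mass balance: 35.6·45.7 = 1.7·Cₑ + 44·3.03.
Cₑ = (1627 − 133.3) / 1.7 = 878.6 mg/L.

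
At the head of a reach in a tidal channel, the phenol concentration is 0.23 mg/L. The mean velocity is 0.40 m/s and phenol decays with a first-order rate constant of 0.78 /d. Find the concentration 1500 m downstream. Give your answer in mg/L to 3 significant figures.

0.222 mg/L

Travel time t = 1500 m / 0.40 m/s = 1500/0.40 = 3750 s = 0.0434 d.
First-order decay: C = 0.23·exp(−0.78·0.0434) = 0.23·0.9667 = 0.2223 mg/L.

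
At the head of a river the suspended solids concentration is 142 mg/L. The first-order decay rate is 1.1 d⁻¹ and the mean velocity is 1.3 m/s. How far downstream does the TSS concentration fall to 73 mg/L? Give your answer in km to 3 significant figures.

67.9 km

From C = C₀·e^(−kt), t = ln(C₀/C)/k = ln(142/73)/1.1 = 0.6654/1.1 = 0.6049 d.
Distance = v·t = 1.3 m/s × 5.226e+04 s = 6.794e+04 m = 67.94 km.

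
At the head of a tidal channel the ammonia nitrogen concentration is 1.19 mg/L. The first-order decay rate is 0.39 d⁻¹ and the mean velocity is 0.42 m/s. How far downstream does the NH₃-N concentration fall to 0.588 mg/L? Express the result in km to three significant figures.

65.6 km

From C = C₀·e^(−kt), t = ln(C₀/C)/k = ln(1.19/0.588)/0.39 = 0.705/0.39 = 1.808 d.
Distance = v·t = 0.42 m/s × 1.562e+05 s = 6.56e+04 m = 65.6 km.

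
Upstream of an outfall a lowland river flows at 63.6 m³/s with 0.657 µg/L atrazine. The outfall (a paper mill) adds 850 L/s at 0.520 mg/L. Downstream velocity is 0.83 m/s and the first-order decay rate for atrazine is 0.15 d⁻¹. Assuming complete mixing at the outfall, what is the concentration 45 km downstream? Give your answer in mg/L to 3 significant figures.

850 L/s = 0.85 m³/s.
0.657 µg/L = 0.000657 mg/L.
After complete mixing, C₀ = (0.85·0.52 + 63.6·0.000657) / 64.45 = 0.007506 mg/L.
Travel time t = 4.5e+04 m / 0.83 m/s = 5.422e+04 s = 0.6275 d.
C = 0.007506·exp(−0.15·0.6275) = 0.007506·0.9102 = 0.006832 mg/L.

0.00683 mg/L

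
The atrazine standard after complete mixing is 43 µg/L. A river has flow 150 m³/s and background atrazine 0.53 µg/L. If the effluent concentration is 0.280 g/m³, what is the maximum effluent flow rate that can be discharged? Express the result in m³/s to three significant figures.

26.9 m³/s

0.53 µg/L = 0.00053 mg/L.
43 µg/L = 0.043 mg/L.
Mass balance at complete mixing: C_std·(Q_w + Q_r) = Q_w·C_e + Q_r·C_b.
Rearranging, Q_w = Q_r·(C_std − C_b)/(C_e − C_std) = 150·(0.043 − 0.00053) / (0.28 − 0.043) = 26.88 m³/s.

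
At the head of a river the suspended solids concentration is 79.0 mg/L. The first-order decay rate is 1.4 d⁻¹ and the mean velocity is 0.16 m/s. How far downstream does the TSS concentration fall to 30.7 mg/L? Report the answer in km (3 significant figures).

9.33 km

From C = C₀·e^(−kt), t = ln(C₀/C)/k = ln(79.0/30.7)/1.4 = 0.9452/1.4 = 0.6751 d.
Distance = v·t = 0.16 m/s × 5.833e+04 s = 9333 m = 9.333 km.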